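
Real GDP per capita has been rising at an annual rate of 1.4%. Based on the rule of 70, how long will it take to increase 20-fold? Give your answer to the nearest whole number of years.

216 years

At 1.4% it doubles every 70/1.4 ≈ 50.00 years.
Reaching 20× takes log₂(20) ≈ 4.32 doublings.
4.32 × 50.00 ≈ 216 years.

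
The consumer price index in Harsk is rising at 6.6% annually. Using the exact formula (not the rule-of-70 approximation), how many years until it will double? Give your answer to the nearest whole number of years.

11 years

t = ln(2) / ln(1 + 0.066) = 0.6931 / 0.063913 ≈ 10.84.
≈ 11 years.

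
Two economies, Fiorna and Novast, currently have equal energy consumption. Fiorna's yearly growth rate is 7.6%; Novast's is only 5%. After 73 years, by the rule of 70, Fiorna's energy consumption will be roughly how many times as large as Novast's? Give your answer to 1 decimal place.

Fiorna pulls ahead at 2.6 pp per year, so the ratio doubles every 70/2.6 ≈ 26.92 years.
In 73 years that's 2.71 doublings: 2^2.71 ≈ 6.5.

≈ 6.5 times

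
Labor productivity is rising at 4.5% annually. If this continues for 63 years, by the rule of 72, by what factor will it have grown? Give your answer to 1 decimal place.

Doubles every ≈ 16.00 years (72/4.5).
63 years is 3.94 doublings; 2^3.94 ≈ 15.3×.

≈ 15.3 times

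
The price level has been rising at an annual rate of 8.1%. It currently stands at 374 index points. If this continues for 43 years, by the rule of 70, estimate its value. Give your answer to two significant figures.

Doubling time ≈ 70/8.1 = 8.64 years.
43 years is 43/8.64 ≈ 4.98 doublings, a factor of 2^4.98 ≈ 31.56.
374 × 31.56 ≈ 12000 index points.

about 12000 index points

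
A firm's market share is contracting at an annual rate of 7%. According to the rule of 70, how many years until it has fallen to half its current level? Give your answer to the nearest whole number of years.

Falling at 7%, it halves about every 70/7 = 10.00 years.

about 10 years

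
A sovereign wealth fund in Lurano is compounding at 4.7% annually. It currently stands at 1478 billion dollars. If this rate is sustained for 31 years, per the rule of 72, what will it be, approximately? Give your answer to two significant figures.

roughly 6000 billion dollars

It doubles every 72/4.7 ≈ 15.32 years, so 31 years is 2.02 doublings.
2^2.02 ≈ 4.06; 1478 × 4.06 ≈ 6000 billion dollars.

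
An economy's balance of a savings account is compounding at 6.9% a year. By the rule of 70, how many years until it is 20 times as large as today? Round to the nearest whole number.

roughly 44 years

At 6.9% it doubles every 70/6.9 ≈ 10.14 years.
Reaching 20× takes log₂(20) ≈ 4.32 doublings.
4.32 × 10.14 ≈ 44 years.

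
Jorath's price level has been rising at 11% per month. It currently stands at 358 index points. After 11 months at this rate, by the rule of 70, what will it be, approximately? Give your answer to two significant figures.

roughly 1200 index points

It doubles every 70/11 ≈ 6.36 months, so 11 months is 1.73 doublings.
2^1.73 ≈ 3.32; 358 × 3.32 ≈ 1200 index points.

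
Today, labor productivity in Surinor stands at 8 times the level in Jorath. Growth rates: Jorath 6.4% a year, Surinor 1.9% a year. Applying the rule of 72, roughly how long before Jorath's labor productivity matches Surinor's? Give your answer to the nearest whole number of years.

Jorath gains on Surinor at 6.4% − 1.9% = 4.5 points a year.
At that relative rate the gap halves every 72/4.5 ≈ 16.00 years.
An 8 times gap closes after 3 halvings: 3 × 16.00 ≈ 48 years.

approximately 48 years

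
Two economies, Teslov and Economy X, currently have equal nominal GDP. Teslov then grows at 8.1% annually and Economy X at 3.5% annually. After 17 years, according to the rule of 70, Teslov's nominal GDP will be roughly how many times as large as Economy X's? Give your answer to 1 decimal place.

about 2.2 times

Teslov pulls ahead at 4.6 pp per year, so the ratio doubles every 70/4.6 ≈ 15.22 years.
In 17 years that's 1.12 doublings: 2^1.12 ≈ 2.2.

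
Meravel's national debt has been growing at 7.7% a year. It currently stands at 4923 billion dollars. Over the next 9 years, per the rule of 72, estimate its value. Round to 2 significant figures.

≈ 9600 billion dollars

Doubling time ≈ 72/7.7 = 9.35 years.
9 years is 9/9.35 ≈ 0.96 doublings, a factor of 2^0.96 ≈ 1.95.
4923 × 1.95 ≈ 9600 billion dollars.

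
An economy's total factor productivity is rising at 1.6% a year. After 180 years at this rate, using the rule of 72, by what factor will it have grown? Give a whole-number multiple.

At 1.6% one doubling takes ≈ 45.00 years; 180 years is 4 of them, so ×16.

about 16 times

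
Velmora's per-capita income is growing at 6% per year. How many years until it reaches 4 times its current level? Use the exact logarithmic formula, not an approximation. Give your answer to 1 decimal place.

t = ln(4) / ln(1 + 0.06) = 1.3863 / 0.058269 ≈ 23.79.

23.8 years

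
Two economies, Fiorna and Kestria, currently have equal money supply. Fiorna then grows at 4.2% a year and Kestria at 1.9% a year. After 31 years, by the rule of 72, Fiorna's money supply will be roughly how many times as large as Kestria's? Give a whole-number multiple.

Only the 2.3-point difference matters.
72/2.3 ≈ 31.30 years per doubling of the ratio; 31 years gives 0.99 doublings, so ≈ 2×.

around 2 times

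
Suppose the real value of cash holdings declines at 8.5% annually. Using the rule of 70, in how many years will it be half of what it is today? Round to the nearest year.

roughly 8 years

Halving time ≈ 70 / 8.5 = 8.24 → 8 years.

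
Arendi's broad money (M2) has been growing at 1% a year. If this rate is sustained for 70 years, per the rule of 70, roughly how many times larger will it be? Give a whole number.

70/1 ≈ 70.00 years per doubling.
70 years fits 1 doubling: 2^1 = 2.

roughly 2 times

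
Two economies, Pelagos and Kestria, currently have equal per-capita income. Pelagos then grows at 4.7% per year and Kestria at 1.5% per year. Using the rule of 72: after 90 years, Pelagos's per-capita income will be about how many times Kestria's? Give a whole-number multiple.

≈ 16 times

Only the 3.2-point difference matters.
72/3.2 ≈ 22.50 years per doubling of the ratio; 90 years gives 4.00 doublings, so ≈ 16×.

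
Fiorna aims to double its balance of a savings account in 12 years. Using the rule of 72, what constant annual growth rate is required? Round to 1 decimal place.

72 / 12 ≈ 6.00, so about 6.0% a year.

6.0%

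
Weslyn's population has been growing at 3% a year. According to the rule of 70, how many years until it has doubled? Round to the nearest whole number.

At 3%, doubling takes about 70/3 = 23.33 years.

around 23 years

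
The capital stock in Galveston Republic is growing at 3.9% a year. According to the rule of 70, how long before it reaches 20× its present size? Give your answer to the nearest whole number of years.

One doubling takes 70/3.9 = 17.95 years.
20× is log₂ 20 ≈ 4.32 doublings, so ≈ 4.32 × 17.95 = 78 years.

78 years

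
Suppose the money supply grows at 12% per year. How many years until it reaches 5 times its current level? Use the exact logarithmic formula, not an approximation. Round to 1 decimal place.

t = ln(5) / ln(1 + 0.12) = 1.6094 / 0.113329 ≈ 14.20.

14.2 years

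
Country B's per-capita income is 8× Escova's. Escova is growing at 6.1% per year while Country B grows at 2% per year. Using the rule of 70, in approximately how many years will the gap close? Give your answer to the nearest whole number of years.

51 years

The growth-rate gap is 6.1% − 2% = 4.1 percentage points.
So the ratio between them halves every 70/4.1 ≈ 17.07 years.
An 8× gap closes after 3 halvings: 3 × 17.07 ≈ 51 years.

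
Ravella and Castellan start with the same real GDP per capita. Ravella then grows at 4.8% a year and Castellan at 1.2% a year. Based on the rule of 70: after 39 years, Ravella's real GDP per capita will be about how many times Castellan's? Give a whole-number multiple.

roughly 4 times

Rate gap = 4.8% − 1.2% = 3.6 points.
The ratio doubles every 70/3.6 ≈ 19.44 years.
39/19.44 ≈ 2.01 doublings → ratio ≈ 2^2.01 ≈ 4.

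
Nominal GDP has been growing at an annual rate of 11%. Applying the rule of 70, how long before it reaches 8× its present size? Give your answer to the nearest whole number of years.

around 19 years

At 11% it doubles every 70/11 ≈ 6.36 years.
Getting to 8× needs 3 doublings: 3 × 6.36 ≈ 19 years.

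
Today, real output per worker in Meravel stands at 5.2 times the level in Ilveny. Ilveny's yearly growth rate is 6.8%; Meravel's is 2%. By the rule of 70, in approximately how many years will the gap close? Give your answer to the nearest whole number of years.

The growth-rate gap is 6.8% − 2% = 4.8 percentage points.
So the ratio between them halves every 70/4.8 ≈ 14.58 years.
A 5.2 times gap takes log₂(5.2) ≈ 2.38 halvings to close: 2.38 × 14.58 ≈ 35 years.

roughly 35 years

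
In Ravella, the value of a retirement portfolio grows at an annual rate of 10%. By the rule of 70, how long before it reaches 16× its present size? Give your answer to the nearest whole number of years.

about 28 years

Doubling time ≈ 70/10 = 7.00 years.
16× is 4 doublings, so 4 × 7.00 ≈ 28 years.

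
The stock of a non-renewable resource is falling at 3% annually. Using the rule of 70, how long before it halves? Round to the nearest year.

23 years

The rule works in reverse for decay: 70/3 ≈ 23.33 years to halve.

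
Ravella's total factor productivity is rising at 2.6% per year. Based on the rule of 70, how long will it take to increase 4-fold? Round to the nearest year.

At 2.6% it doubles every 70/2.6 ≈ 26.92 years.
4 = 2^2, so 2 doublings → 54 years.

roughly 54 years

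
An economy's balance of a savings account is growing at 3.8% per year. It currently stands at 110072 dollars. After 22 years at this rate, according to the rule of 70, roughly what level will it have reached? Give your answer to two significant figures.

Doubling time ≈ 70/3.8 = 18.42 years.
22 years is 22/18.42 ≈ 1.19 doublings, a factor of 2^1.19 ≈ 2.28.
110072 × 2.28 ≈ 250000 dollars.

around 250000 dollars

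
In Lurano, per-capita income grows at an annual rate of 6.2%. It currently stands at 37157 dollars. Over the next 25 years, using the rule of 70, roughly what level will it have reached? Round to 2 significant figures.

Doubling time ≈ 70/6.2 = 11.29 years.
25 years is 25/11.29 ≈ 2.21 doublings, a factor of 2^2.21 ≈ 4.63.
37157 × 4.63 ≈ 170000 dollars.

roughly 170000 dollars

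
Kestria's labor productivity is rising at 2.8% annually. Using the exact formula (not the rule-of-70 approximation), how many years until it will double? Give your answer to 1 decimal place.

25.1 years

t = ln(2) / ln(1 + 0.028) = 0.6931 / 0.027615 ≈ 25.10.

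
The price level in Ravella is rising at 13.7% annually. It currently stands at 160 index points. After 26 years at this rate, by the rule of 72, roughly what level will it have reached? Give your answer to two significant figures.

It doubles every 72/13.7 ≈ 5.26 years, so 26 years is 4.94 doublings.
2^4.94 ≈ 30.70; 160 × 30.70 ≈ 4900 index points.

around 4900 index points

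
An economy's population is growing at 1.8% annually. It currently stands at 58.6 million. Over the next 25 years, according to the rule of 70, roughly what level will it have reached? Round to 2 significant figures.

roughly 91 million

Doubling time ≈ 70/1.8 = 38.89 years.
25 years is 25/38.89 ≈ 0.64 doublings, a factor of 2^0.64 ≈ 1.56.
58.6 × 1.56 ≈ 91 million.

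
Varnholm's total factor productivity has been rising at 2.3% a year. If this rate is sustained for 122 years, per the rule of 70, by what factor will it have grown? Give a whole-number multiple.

approximately 16 times

At 2.3% one doubling takes ≈ 30.43 years; 122 years is 4 of them, so ×16.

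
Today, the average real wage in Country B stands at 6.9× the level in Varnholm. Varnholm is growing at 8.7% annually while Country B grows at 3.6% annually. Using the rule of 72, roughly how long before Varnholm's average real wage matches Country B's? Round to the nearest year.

Varnholm gains on Country B at 8.7% − 3.6% = 5.1 points a year.
At that relative rate the gap halves every 72/5.1 ≈ 14.12 years.
A 6.9× gap takes log₂(6.9) ≈ 2.79 halvings to close: 2.79 × 14.12 ≈ 39 years.

approximately 39 years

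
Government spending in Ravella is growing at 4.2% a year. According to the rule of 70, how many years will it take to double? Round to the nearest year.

70/4.2 ≈ 16.67, so it doubles roughly every 17 years.

about 17 years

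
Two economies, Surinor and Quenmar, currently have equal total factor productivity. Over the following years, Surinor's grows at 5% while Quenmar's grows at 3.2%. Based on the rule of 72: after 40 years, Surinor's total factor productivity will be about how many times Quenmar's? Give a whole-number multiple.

Surinor pulls ahead at 1.8 pp per year, so the ratio doubles every 72/1.8 ≈ 40.00 years.
In 40 years that's 1.00 doublings: 2^1.00 ≈ 2.

around 2 times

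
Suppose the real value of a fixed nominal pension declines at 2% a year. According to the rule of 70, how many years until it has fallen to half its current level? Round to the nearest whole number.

approximately 35 years

Falling at 2%, it halves about every 70/2 = 35.00 years.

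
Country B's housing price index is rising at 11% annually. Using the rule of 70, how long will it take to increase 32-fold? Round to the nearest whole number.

roughly 32 years

One doubling takes 70/11 = 6.36 years.
32× is 5 doublings, so 5 × 6.36 ≈ 32 years.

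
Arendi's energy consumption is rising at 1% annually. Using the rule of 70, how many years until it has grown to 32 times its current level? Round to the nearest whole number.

approximately 350 years

One doubling takes 70/1 = 70.00 years.
Getting to 32× needs 5 doublings: 5 × 70.00 ≈ 350 years.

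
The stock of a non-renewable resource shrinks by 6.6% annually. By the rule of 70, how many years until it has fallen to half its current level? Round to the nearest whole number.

The rule works in reverse for decay: 70/6.6 ≈ 10.61 years to halve.

about 11 years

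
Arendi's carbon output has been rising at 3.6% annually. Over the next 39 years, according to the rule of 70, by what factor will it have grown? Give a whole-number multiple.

≈ 4 times

70/3.6 ≈ 19.44 years per doubling.
39 years fits 2 doublings: 2^2 = 4.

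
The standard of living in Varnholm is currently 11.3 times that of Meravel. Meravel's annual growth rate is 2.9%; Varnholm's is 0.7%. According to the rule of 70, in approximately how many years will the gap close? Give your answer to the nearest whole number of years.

≈ 111 years

What matters is the difference: 2.2 pp.
Rule of 70 on the gap: the ratio halves every 70/2.2 ≈ 31.82 years.
An 11.3 times gap takes log₂(11.3) ≈ 3.50 halvings to close: 3.50 × 31.82 ≈ 111 years.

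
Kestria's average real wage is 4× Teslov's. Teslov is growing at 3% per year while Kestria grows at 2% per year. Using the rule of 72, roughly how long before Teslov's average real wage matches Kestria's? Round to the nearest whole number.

roughly 144 years

What matters is the difference: 1 pp.
Rule of 72 on the gap: the ratio halves every 72/1 ≈ 72.00 years.
A 4× gap closes after 2 halvings: 2 × 72.00 ≈ 144 years.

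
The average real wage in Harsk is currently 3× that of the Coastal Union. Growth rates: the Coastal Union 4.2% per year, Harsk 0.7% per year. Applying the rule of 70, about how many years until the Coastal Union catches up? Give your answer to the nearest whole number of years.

≈ 32 years

The growth-rate gap is 4.2% − 0.7% = 3.5 percentage points.
So the ratio between them halves every 70/3.5 ≈ 20.00 years.
A 3× gap takes log₂(3) ≈ 1.58 halvings to close: 1.58 × 20.00 ≈ 32 years.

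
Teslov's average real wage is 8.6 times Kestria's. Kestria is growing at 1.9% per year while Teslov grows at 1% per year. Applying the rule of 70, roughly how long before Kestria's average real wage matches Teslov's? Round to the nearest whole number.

Kestria gains on Teslov at 1.9% − 1% = 0.9 points a year.
At that relative rate the gap halves every 70/0.9 ≈ 77.78 years.
An 8.6 times gap takes log₂(8.6) ≈ 3.10 halvings to close: 3.10 × 77.78 ≈ 241 years.

approximately 241 years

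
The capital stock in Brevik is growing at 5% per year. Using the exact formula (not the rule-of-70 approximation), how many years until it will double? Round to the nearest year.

14 years

t = ln(2) / ln(1 + 0.05) = 0.6931 / 0.048790 ≈ 14.21.
≈ 14 years.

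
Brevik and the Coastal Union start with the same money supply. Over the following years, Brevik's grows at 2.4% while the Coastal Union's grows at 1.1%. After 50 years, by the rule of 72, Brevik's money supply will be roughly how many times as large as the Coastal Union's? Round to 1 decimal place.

Rate gap = 2.4% − 1.1% = 1.3 points.
The ratio doubles every 72/1.3 ≈ 55.38 years.
50/55.38 ≈ 0.90 doublings → ratio ≈ 2^0.90 ≈ 1.9.

roughly 1.9 times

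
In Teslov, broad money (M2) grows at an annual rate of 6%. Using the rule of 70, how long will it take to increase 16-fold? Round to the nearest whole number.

about 47 years

Doubling time ≈ 70/6 = 11.67 years.
16× is 4 doublings, so 4 × 11.67 ≈ 47 years.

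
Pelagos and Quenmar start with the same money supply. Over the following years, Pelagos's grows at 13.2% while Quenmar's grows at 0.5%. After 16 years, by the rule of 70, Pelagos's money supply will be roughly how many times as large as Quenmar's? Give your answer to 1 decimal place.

Only the 12.7-point difference matters.
70/12.7 ≈ 5.51 years per doubling of the ratio; 16 years gives 2.90 doublings, so ≈ 7.5×.

roughly 7.5 times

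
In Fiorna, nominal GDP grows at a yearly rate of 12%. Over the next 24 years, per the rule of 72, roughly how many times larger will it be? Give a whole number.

Doubling time ≈ 72/12 = 6.00 years.
24/6.00 ≈ 4 doublings, so about 2^4 = 16×.

roughly 16 times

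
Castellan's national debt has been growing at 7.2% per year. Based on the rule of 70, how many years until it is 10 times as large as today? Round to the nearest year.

32 years

Doubling time ≈ 70/7.2 = 9.72 years.
Reaching 10× takes log₂(10) ≈ 3.32 doublings.
3.32 × 9.72 ≈ 32 years.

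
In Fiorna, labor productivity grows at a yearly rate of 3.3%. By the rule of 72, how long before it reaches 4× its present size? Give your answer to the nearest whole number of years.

roughly 44 years

One doubling takes 72/3.3 = 21.82 years.
4× is 2 doublings, so 2 × 21.82 ≈ 44 years.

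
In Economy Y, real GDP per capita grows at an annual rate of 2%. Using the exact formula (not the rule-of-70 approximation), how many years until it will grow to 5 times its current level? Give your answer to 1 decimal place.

81.3 years

t = ln(5) / ln(1 + 0.02) = 1.6094 / 0.019803 ≈ 81.27.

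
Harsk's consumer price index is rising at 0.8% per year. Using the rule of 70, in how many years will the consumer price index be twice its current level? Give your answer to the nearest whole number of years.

At 0.8%, doubling takes about 70/0.8 = 87.50 years.

around 88 years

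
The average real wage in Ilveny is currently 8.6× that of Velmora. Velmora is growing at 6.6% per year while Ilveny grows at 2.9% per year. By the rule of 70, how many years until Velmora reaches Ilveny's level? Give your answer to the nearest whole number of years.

around 59 years

The growth-rate gap is 6.6% − 2.9% = 3.7 percentage points.
So the ratio between them halves every 70/3.7 ≈ 18.92 years.
An 8.6× gap takes log₂(8.6) ≈ 3.10 halvings to close: 3.10 × 18.92 ≈ 59 years.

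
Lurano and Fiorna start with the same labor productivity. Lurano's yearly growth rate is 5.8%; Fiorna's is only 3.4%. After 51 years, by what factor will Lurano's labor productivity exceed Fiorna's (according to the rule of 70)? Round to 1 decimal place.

3.4 times

Rate gap = 5.8% − 3.4% = 2.4 points.
The ratio doubles every 70/2.4 ≈ 29.17 years.
51/29.17 ≈ 1.75 doublings → ratio ≈ 2^1.75 ≈ 3.4.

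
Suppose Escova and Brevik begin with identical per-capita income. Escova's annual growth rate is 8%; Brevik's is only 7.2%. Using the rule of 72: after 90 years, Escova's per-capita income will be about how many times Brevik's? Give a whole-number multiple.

approximately 2 times

Only the 0.8-point difference matters.
72/0.8 ≈ 90.00 years per doubling of the ratio; 90 years gives 1.00 doublings, so ≈ 2×.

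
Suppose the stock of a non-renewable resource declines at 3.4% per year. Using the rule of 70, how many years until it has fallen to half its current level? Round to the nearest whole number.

Falling at 3.4%, it halves about every 70/3.4 = 20.59 years.

about 21 years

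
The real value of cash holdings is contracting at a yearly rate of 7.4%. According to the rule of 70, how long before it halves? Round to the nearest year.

approximately 9 years

Falling at 7.4%, it halves about every 70/7.4 = 9.46 years.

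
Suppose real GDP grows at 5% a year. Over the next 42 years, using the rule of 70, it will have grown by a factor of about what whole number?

approximately 8 times

Doubling time ≈ 70/5 = 14.00 years.
42/14.00 ≈ 3 doublings, so about 2^3 = 8×.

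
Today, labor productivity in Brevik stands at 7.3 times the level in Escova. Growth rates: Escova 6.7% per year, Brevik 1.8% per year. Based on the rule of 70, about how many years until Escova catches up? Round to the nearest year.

approximately 41 years

The growth-rate gap is 6.7% − 1.8% = 4.9 percentage points.
So the ratio between them halves every 70/4.9 ≈ 14.29 years.
A 7.3 times gap takes log₂(7.3) ≈ 2.87 halvings to close: 2.87 × 14.29 ≈ 41 years.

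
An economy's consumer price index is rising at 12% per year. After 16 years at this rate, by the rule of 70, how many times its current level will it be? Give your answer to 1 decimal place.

Doubles every ≈ 5.83 years (70/12).
16 years is 2.74 doublings; 2^2.74 ≈ 6.7×.

around 6.7 times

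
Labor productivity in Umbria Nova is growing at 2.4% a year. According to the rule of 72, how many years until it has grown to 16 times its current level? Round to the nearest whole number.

about 120 years

At 2.4% it doubles every 72/2.4 ≈ 30.00 years.
16 = 2^4, so 4 doublings → 120 years.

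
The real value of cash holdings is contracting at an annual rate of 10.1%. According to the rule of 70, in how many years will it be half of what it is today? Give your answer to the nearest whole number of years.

approximately 7 years

Halving time ≈ 70 / 10.1 = 6.93 → 7 years.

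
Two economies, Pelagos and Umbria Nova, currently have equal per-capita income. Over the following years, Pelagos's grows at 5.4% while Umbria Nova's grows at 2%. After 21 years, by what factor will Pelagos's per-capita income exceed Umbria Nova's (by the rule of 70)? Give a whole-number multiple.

approximately 2 times

Pelagos pulls ahead at 3.4 pp per year, so the ratio doubles every 70/3.4 ≈ 20.59 years.
In 21 years that's 1.02 doublings: 2^1.02 ≈ 2.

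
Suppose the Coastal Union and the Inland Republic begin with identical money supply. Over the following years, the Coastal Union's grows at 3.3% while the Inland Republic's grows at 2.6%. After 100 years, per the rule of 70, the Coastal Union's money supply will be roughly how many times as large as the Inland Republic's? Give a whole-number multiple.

≈ 2 times

Only the 0.7-point difference matters.
70/0.7 ≈ 100.00 years per doubling of the ratio; 100 years gives 1.00 doublings, so ≈ 2×.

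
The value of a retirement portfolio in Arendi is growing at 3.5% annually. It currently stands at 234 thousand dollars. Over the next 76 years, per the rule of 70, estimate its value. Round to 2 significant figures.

≈ 3300 thousand dollars

Doubling time ≈ 70/3.5 = 20.00 years.
76 years is 76/20.00 ≈ 3.80 doublings, a factor of 2^3.80 ≈ 13.93.
234 × 13.93 ≈ 3300 thousand dollars.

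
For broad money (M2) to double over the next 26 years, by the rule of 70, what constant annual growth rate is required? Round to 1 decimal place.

70 / 26 ≈ 2.69, so about 2.7% annually.

roughly 2.7%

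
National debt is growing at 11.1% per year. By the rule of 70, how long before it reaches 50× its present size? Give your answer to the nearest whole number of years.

One doubling takes 70/11.1 = 6.31 years.
50× is log₂ 50 ≈ 5.64 doublings, so ≈ 5.64 × 6.31 = 36 years.

around 36 years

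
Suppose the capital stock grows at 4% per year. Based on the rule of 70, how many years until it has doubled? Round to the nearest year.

18 years

70/4 ≈ 17.50, so it doubles roughly every 18 years.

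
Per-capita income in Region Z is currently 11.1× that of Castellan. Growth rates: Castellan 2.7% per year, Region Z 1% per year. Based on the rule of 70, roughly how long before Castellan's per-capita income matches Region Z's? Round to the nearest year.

The growth-rate gap is 2.7% − 1% = 1.7 percentage points.
So the ratio between them halves every 70/1.7 ≈ 41.18 years.
An 11.1× gap takes log₂(11.1) ≈ 3.47 halvings to close: 3.47 × 41.18 ≈ 143 years.

approximately 143 years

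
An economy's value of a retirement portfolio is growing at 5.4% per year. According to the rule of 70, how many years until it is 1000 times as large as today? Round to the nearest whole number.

129 years

One doubling takes 70/5.4 = 12.96 years.
1000× is log₂ 1000 ≈ 9.97 doublings, so ≈ 9.97 × 12.96 = 129 years.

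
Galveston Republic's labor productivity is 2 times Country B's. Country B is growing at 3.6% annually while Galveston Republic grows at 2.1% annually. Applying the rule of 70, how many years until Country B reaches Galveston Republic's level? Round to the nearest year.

The growth-rate gap is 3.6% − 2.1% = 1.5 percentage points.
So the ratio between them halves every 70/1.5 ≈ 46.67 years.
A 2 times gap closes after 1 halving: 1 × 46.67 ≈ 47 years.

approximately 47 years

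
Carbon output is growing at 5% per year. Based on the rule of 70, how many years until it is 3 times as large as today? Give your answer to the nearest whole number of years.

roughly 22 years

Doubling time ≈ 70/5 = 14.00 years.
Reaching 3× takes log₂(3) ≈ 1.58 doublings.
1.58 × 14.00 ≈ 22 years.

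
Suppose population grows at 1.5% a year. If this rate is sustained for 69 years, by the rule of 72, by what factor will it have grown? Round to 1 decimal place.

Doubles every ≈ 48.00 years (72/1.5).
69 years is 1.44 doublings; 2^1.44 ≈ 2.7×.

≈ 2.7 times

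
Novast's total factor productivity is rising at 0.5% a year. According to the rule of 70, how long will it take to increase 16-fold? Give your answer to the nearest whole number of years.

Doubling time ≈ 70/0.5 = 140.00 years.
16× is 4 doublings, so 4 × 140.00 ≈ 560 years.

around 560 years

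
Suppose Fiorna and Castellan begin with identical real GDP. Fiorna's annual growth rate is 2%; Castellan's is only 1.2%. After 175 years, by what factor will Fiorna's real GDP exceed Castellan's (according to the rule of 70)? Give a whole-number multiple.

Only the 0.8-point difference matters.
70/0.8 ≈ 87.50 years per doubling of the ratio; 175 years gives 2.00 doublings, so ≈ 4×.

≈ 4 times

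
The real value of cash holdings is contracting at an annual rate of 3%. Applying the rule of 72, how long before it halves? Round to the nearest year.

Falling at 3%, it halves about every 72/3 = 24.00 years.

≈ 24 years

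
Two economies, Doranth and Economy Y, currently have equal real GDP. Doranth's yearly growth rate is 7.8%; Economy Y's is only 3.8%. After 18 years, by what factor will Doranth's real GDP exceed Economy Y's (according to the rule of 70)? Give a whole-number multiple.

approximately 2 times

Doranth pulls ahead at 4 pp per year, so the ratio doubles every 70/4 ≈ 17.50 years.
In 18 years that's 1.03 doublings: 2^1.03 ≈ 2.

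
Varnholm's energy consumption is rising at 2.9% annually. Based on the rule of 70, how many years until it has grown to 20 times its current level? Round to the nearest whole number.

about 104 years

At 2.9% it doubles every 70/2.9 ≈ 24.14 years.
20× is log₂ 20 ≈ 4.32 doublings, so ≈ 4.32 × 24.14 = 104 years.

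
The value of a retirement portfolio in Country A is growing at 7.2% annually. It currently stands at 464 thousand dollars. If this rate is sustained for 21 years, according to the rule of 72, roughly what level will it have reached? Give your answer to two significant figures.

roughly 2000 thousand dollars

It doubles every 72/7.2 ≈ 10.00 years, so 21 years is 2.10 doublings.
2^2.10 ≈ 4.29; 464 × 4.29 ≈ 2000 thousand dollars.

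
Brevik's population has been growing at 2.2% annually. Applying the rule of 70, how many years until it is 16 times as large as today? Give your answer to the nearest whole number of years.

roughly 127 years

One doubling takes 70/2.2 = 31.82 years.
Getting to 16× needs 4 doublings: 4 × 31.82 ≈ 127 years.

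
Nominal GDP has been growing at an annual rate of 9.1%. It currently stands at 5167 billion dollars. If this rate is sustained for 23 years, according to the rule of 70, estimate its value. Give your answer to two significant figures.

41000 billion dollars

It doubles every 70/9.1 ≈ 7.69 years, so 23 years is 2.99 doublings.
2^2.99 ≈ 7.94; 5167 × 7.94 ≈ 41000 billion dollars.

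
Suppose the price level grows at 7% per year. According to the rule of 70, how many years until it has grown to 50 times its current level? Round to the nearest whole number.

≈ 56 years

Doubling time ≈ 70/7 = 10.00 years.
50× is log₂ 50 ≈ 5.64 doublings, so ≈ 5.64 × 10.00 = 56 years.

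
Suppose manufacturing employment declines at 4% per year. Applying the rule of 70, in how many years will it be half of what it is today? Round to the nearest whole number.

approximately 18 years

The rule works in reverse for decay: 70/4 ≈ 17.50 years to halve.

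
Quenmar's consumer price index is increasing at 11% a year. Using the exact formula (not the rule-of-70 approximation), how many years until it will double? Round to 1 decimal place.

t = ln(2) / ln(1 + 0.11) = 0.6931 / 0.104360 ≈ 6.64.

6.6 years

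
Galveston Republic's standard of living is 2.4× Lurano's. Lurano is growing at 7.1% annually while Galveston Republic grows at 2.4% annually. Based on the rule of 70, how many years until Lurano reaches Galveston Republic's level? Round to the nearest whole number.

around 19 years

What matters is the difference: 4.7 pp.
Rule of 70 on the gap: the ratio halves every 70/4.7 ≈ 14.89 years.
A 2.4× gap takes log₂(2.4) ≈ 1.26 halvings to close: 1.26 × 14.89 ≈ 19 years.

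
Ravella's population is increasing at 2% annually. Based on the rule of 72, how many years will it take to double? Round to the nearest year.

36 years

72/2 ≈ 36.00, so it doubles roughly every 36 years.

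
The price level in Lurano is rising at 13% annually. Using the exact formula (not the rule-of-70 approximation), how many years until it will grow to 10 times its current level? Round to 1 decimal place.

18.8 years

t = ln(10) / ln(1 + 0.13) = 2.3026 / 0.122218 ≈ 18.84.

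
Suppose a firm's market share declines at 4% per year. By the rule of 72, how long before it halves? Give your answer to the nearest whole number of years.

The rule works in reverse for decay: 72/4 ≈ 18.00 years to halve.

18 years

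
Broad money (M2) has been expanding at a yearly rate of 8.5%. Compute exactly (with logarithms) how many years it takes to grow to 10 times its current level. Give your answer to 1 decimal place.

t = ln(10) / ln(1 + 0.085) = 2.3026 / 0.081580 ≈ 28.23.

28.2 years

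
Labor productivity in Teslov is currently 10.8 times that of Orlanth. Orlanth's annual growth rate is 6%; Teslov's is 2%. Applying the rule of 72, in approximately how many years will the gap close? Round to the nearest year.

What matters is the difference: 4 pp.
Rule of 72 on the gap: the ratio halves every 72/4 ≈ 18.00 years.
A 10.8 times gap takes log₂(10.8) ≈ 3.43 halvings to close: 3.43 × 18.00 ≈ 62 years.

about 62 years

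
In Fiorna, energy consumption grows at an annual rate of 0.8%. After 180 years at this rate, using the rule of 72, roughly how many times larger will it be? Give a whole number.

At 0.8% one doubling takes ≈ 90.00 years; 180 years is 2 of them, so ×4.

approximately 4 times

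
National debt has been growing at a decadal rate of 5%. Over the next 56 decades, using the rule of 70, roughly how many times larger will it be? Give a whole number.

approximately 16 times

70/5 ≈ 14.00 decades per doubling.
56 decades fits 4 doublings: 2^4 = 16.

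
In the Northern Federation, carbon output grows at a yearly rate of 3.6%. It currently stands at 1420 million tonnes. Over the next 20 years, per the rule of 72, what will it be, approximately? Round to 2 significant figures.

about 2800 million tonnes

Doubling time ≈ 72/3.6 = 20.00 years.
20 years is 20/20.00 ≈ 1.00 doublings, a factor of 2^1.00 ≈ 2.00.
1420 × 2.00 ≈ 2800 million tonnes.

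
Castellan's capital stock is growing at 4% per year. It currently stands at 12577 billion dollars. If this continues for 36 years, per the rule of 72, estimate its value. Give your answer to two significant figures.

Doubling time ≈ 72/4 = 18.00 years.
36 years is 36/18.00 ≈ 2.00 doublings, a factor of 2^2.00 ≈ 4.00.
12577 × 4.00 ≈ 50000 billion dollars.

50000 billion dollars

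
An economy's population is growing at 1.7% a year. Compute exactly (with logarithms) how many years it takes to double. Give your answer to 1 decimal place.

41.1 years

t = ln(2) / ln(1 + 0.017) = 0.6931 / 0.016857 ≈ 41.12.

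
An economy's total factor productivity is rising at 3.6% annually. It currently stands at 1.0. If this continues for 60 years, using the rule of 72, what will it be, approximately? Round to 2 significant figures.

approximately 8.0

It doubles every 72/3.6 ≈ 20.00 years, so 60 years is 3.00 doublings.
2^3.00 ≈ 8.00; 1.0 × 8.00 ≈ 8.0.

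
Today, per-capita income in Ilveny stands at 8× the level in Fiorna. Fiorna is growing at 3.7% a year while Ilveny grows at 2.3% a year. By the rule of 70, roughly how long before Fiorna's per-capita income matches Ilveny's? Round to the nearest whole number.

150 years

Fiorna gains on Ilveny at 3.7% − 2.3% = 1.4 points a year.
At that relative rate the gap halves every 70/1.4 ≈ 50.00 years.
An 8× gap closes after 3 halvings: 3 × 50.00 ≈ 150 years.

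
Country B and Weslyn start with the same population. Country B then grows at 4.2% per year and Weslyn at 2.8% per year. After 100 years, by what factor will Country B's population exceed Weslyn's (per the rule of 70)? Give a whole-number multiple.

roughly 4 times

Only the 1.4-point difference matters.
70/1.4 ≈ 50.00 years per doubling of the ratio; 100 years gives 2.00 doublings, so ≈ 4×.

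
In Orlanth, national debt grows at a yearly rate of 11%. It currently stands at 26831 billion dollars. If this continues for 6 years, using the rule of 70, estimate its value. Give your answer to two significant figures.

about 52000 billion dollars

It doubles every 70/11 ≈ 6.36 years, so 6 years is 0.94 doublings.
2^0.94 ≈ 1.92; 26831 × 1.92 ≈ 52000 billion dollars.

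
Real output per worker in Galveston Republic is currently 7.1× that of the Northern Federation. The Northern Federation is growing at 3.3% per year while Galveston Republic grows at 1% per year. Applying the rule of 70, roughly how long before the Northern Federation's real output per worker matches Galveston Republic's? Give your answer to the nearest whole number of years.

about 86 years

What matters is the difference: 2.3 pp.
Rule of 70 on the gap: the ratio halves every 70/2.3 ≈ 30.43 years.
A 7.1× gap takes log₂(7.1) ≈ 2.83 halvings to close: 2.83 × 30.43 ≈ 86 years.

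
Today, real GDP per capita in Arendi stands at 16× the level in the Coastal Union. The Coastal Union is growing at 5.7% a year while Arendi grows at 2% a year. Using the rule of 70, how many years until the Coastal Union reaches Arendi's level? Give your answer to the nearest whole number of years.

≈ 76 years

the Coastal Union gains on Arendi at 5.7% − 2% = 3.7 points a year.
At that relative rate the gap halves every 70/3.7 ≈ 18.92 years.
A 16× gap closes after 4 halvings: 4 × 18.92 ≈ 76 years.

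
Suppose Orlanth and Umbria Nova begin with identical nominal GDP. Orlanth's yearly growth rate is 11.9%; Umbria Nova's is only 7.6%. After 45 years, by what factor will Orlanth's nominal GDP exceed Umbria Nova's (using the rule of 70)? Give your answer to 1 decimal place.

approximately 6.8 times

Orlanth pulls ahead at 4.3 pp per year, so the ratio doubles every 70/4.3 ≈ 16.28 years.
In 45 years that's 2.76 doublings: 2^2.76 ≈ 6.8.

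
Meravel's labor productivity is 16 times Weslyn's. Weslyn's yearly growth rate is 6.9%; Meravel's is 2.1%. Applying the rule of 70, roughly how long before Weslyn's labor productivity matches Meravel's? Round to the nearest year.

The growth-rate gap is 6.9% − 2.1% = 4.8 percentage points.
So the ratio between them halves every 70/4.8 ≈ 14.58 years.
A 16 times gap closes after 4 halvings: 4 × 14.58 ≈ 58 years.

58 years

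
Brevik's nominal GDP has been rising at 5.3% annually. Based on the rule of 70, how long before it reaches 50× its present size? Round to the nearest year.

One doubling takes 70/5.3 = 13.21 years.
Reaching 50× takes log₂(50) ≈ 5.64 doublings.
5.64 × 13.21 ≈ 75 years.

approximately 75 years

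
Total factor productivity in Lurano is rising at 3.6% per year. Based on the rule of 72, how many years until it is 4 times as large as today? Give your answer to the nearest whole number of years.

Doubling time ≈ 72/3.6 = 20.00 years.
Getting to 4× needs 2 doublings: 2 × 20.00 ≈ 40 years.

about 40 years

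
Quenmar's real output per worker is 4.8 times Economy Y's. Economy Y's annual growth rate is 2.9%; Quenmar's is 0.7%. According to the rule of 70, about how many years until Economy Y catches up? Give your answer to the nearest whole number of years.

around 72 years

Economy Y gains on Quenmar at 2.9% − 0.7% = 2.2 points a year.
At that relative rate the gap halves every 70/2.2 ≈ 31.82 years.
A 4.8 times gap takes log₂(4.8) ≈ 2.26 halvings to close: 2.26 × 31.82 ≈ 72 years.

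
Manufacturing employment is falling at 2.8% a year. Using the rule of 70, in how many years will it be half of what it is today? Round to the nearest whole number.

Falling at 2.8%, it halves about every 70/2.8 = 25.00 years.

≈ 25 years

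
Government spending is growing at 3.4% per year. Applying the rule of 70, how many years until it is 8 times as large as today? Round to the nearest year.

62 years

At 3.4% it doubles every 70/3.4 ≈ 20.59 years.
8 = 2^3, so 3 doublings → 62 years.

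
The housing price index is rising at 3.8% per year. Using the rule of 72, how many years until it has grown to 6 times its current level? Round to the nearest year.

At 3.8% it doubles every 72/3.8 ≈ 18.95 years.
6× is log₂ 6 ≈ 2.58 doublings, so ≈ 2.58 × 18.95 = 49 years.

roughly 49 years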